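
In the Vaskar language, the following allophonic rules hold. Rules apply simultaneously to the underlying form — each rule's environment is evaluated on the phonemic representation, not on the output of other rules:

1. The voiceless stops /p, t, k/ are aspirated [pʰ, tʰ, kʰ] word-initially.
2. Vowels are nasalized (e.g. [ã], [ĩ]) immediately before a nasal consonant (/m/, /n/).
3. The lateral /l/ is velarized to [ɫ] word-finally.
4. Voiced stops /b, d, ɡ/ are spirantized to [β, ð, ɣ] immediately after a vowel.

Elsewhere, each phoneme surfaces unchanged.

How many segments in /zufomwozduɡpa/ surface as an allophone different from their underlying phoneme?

2

Segments that undergo a rule: /o/ → [õ] (rule 2); /ɡ/ → [ɣ] (rule 4).
All other segments surface unchanged.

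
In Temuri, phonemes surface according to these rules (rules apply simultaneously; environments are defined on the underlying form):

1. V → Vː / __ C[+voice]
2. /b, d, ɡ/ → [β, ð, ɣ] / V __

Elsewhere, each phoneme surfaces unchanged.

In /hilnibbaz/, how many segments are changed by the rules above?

Segments that undergo a rule: /i/ → [iː] (rule 1); /i/ → [iː] (rule 1); /b/ → [β] (rule 2); /a/ → [aː] (rule 1).
All other segments surface unchanged.

4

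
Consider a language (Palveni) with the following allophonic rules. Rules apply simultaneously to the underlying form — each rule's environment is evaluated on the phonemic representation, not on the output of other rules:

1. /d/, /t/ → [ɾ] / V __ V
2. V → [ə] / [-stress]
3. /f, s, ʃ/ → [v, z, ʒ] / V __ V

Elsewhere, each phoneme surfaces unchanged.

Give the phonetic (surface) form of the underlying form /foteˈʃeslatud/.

[fəɾəˈʒesləɾəd]

/f/ (word-initial) fails the environment for rule 3, so it stays [f].
Rule 2 applies to /o/ (between /f/ and /t/: in an unstressed syllable) → [ə].
Rule 1 applies to /t/ (between /o/ and /e/: between two vowels) → [ɾ].
/e/ (between /t/ and /ʃ/): in an unstressed syllable, so rule 2 applies → [ə].
/ʃ/ (between /e/ and /e/) occurs between two vowels → [ʒ] by rule 3.
/e/ — between /ʃ/ and /s/; rule 2 does not apply here → [e].
/s/ — between /e/ and /l/; rule 3 does not apply here → [s].
/a/ (between /l/ and /t/): in an unstressed syllable, so rule 2 applies → [ə].
Rule 1 applies to /t/ (between /a/ and /u/: between two vowels) → [ɾ].
/u/ (between /t/ and /d/) occurs in an unstressed syllable → [ə] by rule 2.
/d/ (word-final) is in the target of rule 1 but the environment (between two vowels) is not met → [d].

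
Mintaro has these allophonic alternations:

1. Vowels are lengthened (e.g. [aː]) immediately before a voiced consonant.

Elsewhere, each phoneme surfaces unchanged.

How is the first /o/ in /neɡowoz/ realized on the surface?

/o/ meets the environment for rule 1 (before a voiced consonant) → [oː].

[oː]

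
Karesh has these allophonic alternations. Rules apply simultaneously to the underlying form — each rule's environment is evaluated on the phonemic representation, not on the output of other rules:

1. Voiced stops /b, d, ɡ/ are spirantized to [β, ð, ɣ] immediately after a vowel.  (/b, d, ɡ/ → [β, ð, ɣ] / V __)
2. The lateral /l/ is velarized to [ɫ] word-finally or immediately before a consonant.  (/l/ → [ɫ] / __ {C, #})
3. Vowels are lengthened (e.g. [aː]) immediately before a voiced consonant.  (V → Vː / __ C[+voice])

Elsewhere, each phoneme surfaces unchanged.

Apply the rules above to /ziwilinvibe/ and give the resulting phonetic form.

/z/ (word-initial): no rule targets it → [z].
/i/ — between /z/ and /w/, before a voiced consonant — surfaces as [iː] (rule 3).
/w/ stays [w].
/i/ (between /w/ and /l/) occurs before a voiced consonant → [iː] by rule 3.
/l/ (between /i/ and /i/) fails the environment for rule 2, so it stays [l].
Rule 3 applies to /i/ (between /l/ and /n/: before a voiced consonant) → [iː].
/n/ (between /i/ and /v/) is unaffected → [n].
/v/ (between /n/ and /i/): no rule targets it → [v].
/i/ (between /v/ and /b/) occurs before a voiced consonant → [iː] by rule 3.
/b/ (between /i/ and /e/) occurs immediately after a vowel → [β] by rule 1.
/e/ (word-final) fails the environment for rule 3, so it stays [e].

[ziːwiːliːnviːβe]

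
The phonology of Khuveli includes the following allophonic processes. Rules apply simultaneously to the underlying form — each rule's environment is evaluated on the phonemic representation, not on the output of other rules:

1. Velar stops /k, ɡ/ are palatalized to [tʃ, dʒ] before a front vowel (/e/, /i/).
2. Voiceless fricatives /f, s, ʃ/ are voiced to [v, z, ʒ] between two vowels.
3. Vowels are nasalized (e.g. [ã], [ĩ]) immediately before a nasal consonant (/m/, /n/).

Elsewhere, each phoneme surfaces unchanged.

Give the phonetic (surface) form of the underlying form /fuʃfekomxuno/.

/f/ — word-initial; rule 2 does not apply here → [f].
/u/ (between /f/ and /ʃ/) fails the environment for rule 3, so it stays [u].
/ʃ/ (between /u/ and /f/) fails the environment for rule 2, so it stays [ʃ].
/f/ — between /ʃ/ and /e/; rule 2 does not apply here → [f].
/e/ (between /f/ and /k/) fails the environment for rule 3, so it stays [e].
/k/ (between /e/ and /o/): rule 1 targets it, but not before a front vowel → unchanged [k].
/o/ — between /k/ and /m/, before a nasal consonant — surfaces as [õ] (rule 3).
/u/ — between /x/ and /n/, before a nasal consonant — surfaces as [ũ] (rule 3).
/o/ (word-final) is in the target of rule 3 but the environment (before a nasal consonant) is not met → [o].

[fuʃfekõmxũno]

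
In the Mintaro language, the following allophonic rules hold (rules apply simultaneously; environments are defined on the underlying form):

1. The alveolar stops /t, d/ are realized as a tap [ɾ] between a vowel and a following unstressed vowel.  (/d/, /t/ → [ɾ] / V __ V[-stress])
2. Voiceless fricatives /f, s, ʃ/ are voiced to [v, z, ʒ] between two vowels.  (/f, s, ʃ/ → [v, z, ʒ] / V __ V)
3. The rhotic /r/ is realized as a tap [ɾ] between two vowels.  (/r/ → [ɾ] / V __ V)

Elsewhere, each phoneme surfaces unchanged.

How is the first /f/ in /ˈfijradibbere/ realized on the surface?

[f]

/f/ (word-initial): rule 2 targets it, but not between two vowels → unchanged [f].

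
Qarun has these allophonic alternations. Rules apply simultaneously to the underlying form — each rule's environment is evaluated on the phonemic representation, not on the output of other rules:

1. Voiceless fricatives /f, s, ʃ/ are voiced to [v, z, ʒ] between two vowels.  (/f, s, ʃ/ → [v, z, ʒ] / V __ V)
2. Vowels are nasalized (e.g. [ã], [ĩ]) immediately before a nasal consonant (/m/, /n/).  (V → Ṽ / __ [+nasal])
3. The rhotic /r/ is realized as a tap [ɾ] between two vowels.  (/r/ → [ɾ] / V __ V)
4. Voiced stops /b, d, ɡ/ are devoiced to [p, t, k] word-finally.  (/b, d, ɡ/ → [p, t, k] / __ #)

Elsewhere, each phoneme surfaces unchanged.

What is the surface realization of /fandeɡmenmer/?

/f/ (word-initial): rule 1 targets it, but not between two vowels → unchanged [f].
/a/ — between /f/ and /n/, before a nasal consonant — surfaces as [ã] (rule 2).
/n/ stays [n].
/d/ — between /n/ and /e/; rule 4 does not apply here → [d].
/e/ (between /d/ and /ɡ/) is in the target of rule 2 but the environment (before a nasal consonant) is not met → [e].
/ɡ/ — between /e/ and /m/; rule 4 does not apply here → [ɡ].
/m/ — not in any rule's target class → [m].
/e/ (between /m/ and /n/) occurs before a nasal consonant → [ẽ] by rule 2.
/n/ stays [n].
/m/ (between /n/ and /e/) is unaffected → [m].
/e/ (between /m/ and /r/) is in the target of rule 2 but the environment (before a nasal consonant) is not met → [e].
/r/ (word-final) is in the target of rule 3 but the environment (between two vowels) is not met → [r].

[fãndeɡmẽnmer]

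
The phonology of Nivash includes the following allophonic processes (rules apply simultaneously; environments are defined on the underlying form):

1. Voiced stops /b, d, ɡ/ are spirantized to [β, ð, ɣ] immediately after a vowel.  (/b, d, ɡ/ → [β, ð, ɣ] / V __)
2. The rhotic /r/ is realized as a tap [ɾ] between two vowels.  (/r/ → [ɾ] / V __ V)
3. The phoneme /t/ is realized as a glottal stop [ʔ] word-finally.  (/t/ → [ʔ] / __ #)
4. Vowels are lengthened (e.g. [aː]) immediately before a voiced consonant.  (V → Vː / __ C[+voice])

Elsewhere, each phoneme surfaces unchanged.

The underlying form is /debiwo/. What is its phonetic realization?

[deːβiːwo]

/d/ — word-initial; rule 1 does not apply here → [d].
/e/ (between /d/ and /b/) occurs before a voiced consonant → [eː] by rule 4.
/b/ (between /e/ and /i/): immediately after a vowel, so rule 1 applies → [β].
/i/ — between /b/ and /w/, before a voiced consonant — surfaces as [iː] (rule 4).
/o/ — word-final; rule 4 does not apply here → [o].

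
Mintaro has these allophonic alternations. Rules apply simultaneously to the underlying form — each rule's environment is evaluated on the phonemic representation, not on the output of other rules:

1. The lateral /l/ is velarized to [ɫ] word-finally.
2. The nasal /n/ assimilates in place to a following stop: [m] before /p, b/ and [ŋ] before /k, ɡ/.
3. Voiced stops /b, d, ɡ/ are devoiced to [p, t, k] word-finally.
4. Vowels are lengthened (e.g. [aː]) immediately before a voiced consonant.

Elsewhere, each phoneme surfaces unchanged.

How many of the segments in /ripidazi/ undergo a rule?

Segments that undergo a rule: /i/ → [iː] (rule 4); /a/ → [aː] (rule 4).
All other segments surface unchanged.

2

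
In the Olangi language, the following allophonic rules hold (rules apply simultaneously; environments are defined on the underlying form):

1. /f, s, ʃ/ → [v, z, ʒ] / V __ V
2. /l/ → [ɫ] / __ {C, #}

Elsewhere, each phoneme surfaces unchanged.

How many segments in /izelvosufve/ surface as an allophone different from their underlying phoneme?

Segments that undergo a rule: /l/ → [ɫ] (rule 2); /s/ → [z] (rule 1).
All other segments surface unchanged.

2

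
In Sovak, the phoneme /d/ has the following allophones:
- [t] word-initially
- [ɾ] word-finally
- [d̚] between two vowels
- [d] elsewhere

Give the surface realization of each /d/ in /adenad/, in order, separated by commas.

[d̚], [ɾ]

Occurrence 1 (position 2): between two vowels → [d̚].
Occurrence 2 (position 6): word-finally → [ɾ].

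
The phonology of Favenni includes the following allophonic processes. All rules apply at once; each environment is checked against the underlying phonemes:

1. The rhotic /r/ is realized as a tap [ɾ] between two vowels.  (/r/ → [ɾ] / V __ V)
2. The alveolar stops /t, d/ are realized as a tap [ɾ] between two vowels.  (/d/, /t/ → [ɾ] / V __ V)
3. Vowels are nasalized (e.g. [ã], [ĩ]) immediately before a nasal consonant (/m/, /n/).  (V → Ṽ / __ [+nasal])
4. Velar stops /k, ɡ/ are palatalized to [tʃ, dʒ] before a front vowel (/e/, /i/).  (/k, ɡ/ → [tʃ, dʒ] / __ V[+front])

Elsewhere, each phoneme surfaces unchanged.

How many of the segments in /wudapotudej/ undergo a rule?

3

Segments that undergo a rule: /d/ → [ɾ] (rule 2); /t/ → [ɾ] (rule 2); /d/ → [ɾ] (rule 2).
All other segments surface unchanged.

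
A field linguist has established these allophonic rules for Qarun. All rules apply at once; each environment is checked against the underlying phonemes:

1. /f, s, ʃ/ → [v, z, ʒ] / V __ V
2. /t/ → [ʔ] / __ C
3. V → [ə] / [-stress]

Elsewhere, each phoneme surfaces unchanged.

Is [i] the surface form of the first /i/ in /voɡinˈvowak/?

/i/ — between /ɡ/ and /n/, in an unstressed syllable — surfaces as [ə] (rule 3).
The actual realization is [ə], not [i].

No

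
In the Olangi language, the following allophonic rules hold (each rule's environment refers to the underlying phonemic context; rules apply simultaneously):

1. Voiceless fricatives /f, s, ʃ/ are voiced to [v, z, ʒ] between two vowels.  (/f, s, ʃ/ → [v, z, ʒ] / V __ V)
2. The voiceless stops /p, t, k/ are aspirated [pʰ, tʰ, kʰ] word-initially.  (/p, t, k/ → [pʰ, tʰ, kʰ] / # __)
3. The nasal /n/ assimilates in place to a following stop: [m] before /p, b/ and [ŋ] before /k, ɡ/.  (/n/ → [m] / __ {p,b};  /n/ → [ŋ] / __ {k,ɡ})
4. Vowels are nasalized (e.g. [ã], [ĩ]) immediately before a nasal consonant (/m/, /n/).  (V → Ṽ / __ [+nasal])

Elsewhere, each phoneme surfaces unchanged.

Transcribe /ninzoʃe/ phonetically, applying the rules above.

[nĩnzoʒe]

/n/ (word-initial) is in the target of rule 3 but the environment (before a labial or velar stop) is not met → [n].
/i/ meets the environment for rule 4 (before a nasal consonant) → [ĩ].
/n/ (between /i/ and /z/) is in the target of rule 3 but the environment (before a labial or velar stop) is not met → [n].
/z/ (between /n/ and /o/) is unaffected → [z].
/o/ (between /z/ and /ʃ/) fails the environment for rule 4, so it stays [o].
/ʃ/ meets the environment for rule 1 (between two vowels) → [ʒ].
/e/ — word-final; rule 4 does not apply here → [e].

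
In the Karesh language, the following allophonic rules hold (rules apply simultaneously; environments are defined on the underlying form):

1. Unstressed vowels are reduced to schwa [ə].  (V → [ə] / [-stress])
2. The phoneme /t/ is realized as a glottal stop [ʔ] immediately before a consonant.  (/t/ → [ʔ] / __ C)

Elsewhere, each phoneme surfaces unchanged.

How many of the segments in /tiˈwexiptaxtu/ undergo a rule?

4

Segments that undergo a rule: /i/ → [ə] (rule 1); /i/ → [ə] (rule 1); /a/ → [ə] (rule 1); /u/ → [ə] (rule 1).
All other segments surface unchanged.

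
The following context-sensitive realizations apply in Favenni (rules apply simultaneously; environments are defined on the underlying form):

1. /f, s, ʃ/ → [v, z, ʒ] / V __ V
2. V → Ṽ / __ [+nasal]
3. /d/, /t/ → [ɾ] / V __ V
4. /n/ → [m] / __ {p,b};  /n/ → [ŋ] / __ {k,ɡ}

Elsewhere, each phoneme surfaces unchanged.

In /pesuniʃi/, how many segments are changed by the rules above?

Segments that undergo a rule: /s/ → [z] (rule 1); /u/ → [ũ] (rule 2); /ʃ/ → [ʒ] (rule 1).
All other segments surface unchanged.

3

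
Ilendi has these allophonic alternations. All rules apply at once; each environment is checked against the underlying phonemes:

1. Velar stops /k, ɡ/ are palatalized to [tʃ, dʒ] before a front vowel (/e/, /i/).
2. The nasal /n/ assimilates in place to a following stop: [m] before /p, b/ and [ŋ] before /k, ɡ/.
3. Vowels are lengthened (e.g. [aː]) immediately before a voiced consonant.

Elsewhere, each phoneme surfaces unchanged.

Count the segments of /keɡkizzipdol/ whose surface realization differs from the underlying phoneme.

Segments that undergo a rule: /k/ → [tʃ] (rule 1); /e/ → [eː] (rule 3); /k/ → [tʃ] (rule 1); /i/ → [iː] (rule 3); /o/ → [oː] (rule 3).
All other segments surface unchanged.

5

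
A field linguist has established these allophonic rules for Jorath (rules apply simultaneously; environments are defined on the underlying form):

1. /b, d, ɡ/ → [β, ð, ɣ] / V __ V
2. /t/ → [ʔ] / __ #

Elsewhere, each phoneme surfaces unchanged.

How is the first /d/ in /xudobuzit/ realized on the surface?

/d/ (between /u/ and /o/): between two vowels, so rule 1 applies → [ð].

[ð]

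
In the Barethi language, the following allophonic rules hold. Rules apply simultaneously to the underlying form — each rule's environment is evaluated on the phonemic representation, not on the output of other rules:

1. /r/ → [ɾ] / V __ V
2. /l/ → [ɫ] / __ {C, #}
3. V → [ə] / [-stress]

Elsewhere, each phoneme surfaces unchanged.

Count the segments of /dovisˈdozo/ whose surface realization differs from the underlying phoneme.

3

Segments that undergo a rule: /o/ → [ə] (rule 3); /i/ → [ə] (rule 3); /o/ → [ə] (rule 3).
All other segments surface unchanged.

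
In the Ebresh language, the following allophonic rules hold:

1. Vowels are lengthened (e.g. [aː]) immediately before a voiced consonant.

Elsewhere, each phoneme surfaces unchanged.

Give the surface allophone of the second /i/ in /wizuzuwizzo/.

/i/ — between /w/ and /z/, before a voiced consonant — surfaces as [iː] (rule 1).

[iː]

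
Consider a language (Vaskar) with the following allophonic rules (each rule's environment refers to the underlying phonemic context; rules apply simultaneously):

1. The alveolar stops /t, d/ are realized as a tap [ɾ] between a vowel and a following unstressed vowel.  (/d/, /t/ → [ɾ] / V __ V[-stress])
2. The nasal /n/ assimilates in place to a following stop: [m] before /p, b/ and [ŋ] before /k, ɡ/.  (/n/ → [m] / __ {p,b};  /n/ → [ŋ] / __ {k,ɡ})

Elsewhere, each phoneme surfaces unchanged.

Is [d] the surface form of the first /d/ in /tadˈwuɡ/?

/d/ (between /a/ and /w/) fails the environment for rule 1, so it stays [d].
The actual realization is [d], which matches [d].

Yes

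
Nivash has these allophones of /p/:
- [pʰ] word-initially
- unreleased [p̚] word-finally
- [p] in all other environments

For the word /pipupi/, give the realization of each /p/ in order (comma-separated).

[pʰ], [p], [p]

Occurrence 1 (position 1): word-initially → [pʰ].
Occurrence 2 (position 3): no conditioning environment matches → elsewhere allophone [p].
Occurrence 3 (position 5): no conditioning environment matches → elsewhere allophone [p].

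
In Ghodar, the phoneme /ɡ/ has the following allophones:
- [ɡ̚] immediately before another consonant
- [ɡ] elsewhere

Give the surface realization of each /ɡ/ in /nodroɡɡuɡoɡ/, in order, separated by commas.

[ɡ̚], [ɡ], [ɡ], [ɡ]

Occurrence 1 (position 6): immediately before another consonant → [ɡ̚].
Occurrence 2 (position 7): no conditioning environment matches → elsewhere allophone [ɡ].
Occurrence 3 (position 9): no conditioning environment matches → elsewhere allophone [ɡ].
Occurrence 4 (position 11): no conditioning environment matches → elsewhere allophone [ɡ].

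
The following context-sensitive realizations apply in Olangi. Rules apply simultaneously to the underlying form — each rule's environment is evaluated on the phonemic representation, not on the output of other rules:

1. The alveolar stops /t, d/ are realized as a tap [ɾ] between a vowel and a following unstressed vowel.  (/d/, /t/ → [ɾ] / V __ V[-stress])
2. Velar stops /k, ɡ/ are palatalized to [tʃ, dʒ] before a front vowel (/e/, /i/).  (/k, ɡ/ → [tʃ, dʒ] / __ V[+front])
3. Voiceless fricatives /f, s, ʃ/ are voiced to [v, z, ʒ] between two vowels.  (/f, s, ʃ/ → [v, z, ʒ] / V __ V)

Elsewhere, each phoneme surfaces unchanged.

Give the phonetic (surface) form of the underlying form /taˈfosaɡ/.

/t/ — word-initial; rule 1 does not apply here → [t].
/a/ — not in any rule's target class → [a].
/f/ (between /a/ and /o/) occurs between two vowels → [v] by rule 3.
/o/ (between /f/ and /s/): no rule targets it → [o].
/s/ (between /o/ and /a/) occurs between two vowels → [z] by rule 3.
/a/ — not in any rule's target class → [a].
/ɡ/ (word-final) is in the target of rule 2 but the environment (before a front vowel) is not met → [ɡ].

[taˈvozaɡ]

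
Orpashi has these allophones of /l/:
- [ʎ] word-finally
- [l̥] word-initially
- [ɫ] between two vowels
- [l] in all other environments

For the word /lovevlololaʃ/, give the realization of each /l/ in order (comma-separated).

[l̥], [l], [ɫ], [ɫ]

Occurrence 1 (position 1): word-initially → [l̥].
Occurrence 2 (position 6): no conditioning environment matches → elsewhere allophone [l].
Occurrence 3 (position 8): between two vowels → [ɫ].
Occurrence 4 (position 10): between two vowels → [ɫ].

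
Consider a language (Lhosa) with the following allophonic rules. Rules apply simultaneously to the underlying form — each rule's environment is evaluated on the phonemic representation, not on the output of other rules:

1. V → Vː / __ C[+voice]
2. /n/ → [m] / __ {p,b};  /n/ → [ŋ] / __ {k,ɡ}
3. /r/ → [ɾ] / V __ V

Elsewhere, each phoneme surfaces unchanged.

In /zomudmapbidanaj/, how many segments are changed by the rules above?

Segments that undergo a rule: /o/ → [oː] (rule 1); /u/ → [uː] (rule 1); /i/ → [iː] (rule 1); /a/ → [aː] (rule 1); /a/ → [aː] (rule 1).
All other segments surface unchanged.

5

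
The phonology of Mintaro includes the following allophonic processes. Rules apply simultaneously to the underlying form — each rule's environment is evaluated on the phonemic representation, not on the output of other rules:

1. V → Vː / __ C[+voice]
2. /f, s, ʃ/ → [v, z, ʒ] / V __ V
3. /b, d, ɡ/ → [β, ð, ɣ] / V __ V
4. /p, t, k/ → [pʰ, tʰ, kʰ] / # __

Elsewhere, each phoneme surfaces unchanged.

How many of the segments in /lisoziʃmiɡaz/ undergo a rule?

Segments that undergo a rule: /s/ → [z] (rule 2); /o/ → [oː] (rule 1); /i/ → [iː] (rule 1); /ɡ/ → [ɣ] (rule 3); /a/ → [aː] (rule 1).
All other segments surface unchanged.

5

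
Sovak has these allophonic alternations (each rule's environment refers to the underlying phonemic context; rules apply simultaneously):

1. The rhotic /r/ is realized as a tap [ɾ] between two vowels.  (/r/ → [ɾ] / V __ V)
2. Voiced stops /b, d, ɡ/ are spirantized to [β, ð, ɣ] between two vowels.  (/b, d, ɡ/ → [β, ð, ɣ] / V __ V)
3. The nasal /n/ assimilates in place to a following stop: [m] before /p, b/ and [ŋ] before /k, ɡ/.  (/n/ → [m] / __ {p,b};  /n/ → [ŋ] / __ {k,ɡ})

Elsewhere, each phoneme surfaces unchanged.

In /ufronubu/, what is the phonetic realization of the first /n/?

[n]

/n/ (between /o/ and /u/) is in the target of rule 3 but the environment (before a labial or velar stop) is not met → [n].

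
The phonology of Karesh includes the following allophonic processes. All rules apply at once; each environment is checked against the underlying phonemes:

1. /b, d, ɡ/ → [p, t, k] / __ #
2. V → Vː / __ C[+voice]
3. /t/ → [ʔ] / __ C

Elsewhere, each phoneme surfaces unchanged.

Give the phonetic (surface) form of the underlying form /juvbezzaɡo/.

/j/ — not in any rule's target class → [j].
/u/ (between /j/ and /v/) occurs before a voiced consonant → [uː] by rule 2.
/v/ stays [v].
/b/ — between /v/ and /e/; rule 1 does not apply here → [b].
Rule 2 applies to /e/ (between /b/ and /z/: before a voiced consonant) → [eː].
/z/ (between /e/ and /z/) is unaffected → [z].
/z/ stays [z].
/a/ (between /z/ and /ɡ/) occurs before a voiced consonant → [aː] by rule 2.
/ɡ/ (between /a/ and /o/): rule 1 targets it, but not word-finally → unchanged [ɡ].
/o/ — word-final; rule 2 does not apply here → [o].

[juːvbeːzzaːɡo]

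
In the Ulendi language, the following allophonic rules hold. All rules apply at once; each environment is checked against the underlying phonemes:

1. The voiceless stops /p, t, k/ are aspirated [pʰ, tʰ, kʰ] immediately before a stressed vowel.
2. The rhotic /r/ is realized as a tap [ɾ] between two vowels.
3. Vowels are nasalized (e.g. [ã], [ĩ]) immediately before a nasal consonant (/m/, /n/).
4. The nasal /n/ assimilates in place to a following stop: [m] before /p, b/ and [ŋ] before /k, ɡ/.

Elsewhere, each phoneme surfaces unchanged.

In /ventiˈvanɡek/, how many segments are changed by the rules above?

Segments that undergo a rule: /e/ → [ẽ] (rule 3); /a/ → [ã] (rule 3); /n/ → [ŋ] (rule 4).
All other segments surface unchanged.

3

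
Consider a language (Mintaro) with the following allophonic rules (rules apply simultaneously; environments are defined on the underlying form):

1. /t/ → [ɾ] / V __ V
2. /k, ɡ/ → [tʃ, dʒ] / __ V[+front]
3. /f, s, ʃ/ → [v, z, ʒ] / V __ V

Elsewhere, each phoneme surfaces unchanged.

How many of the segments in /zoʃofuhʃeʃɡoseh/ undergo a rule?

Segments that undergo a rule: /ʃ/ → [ʒ] (rule 3); /f/ → [v] (rule 3); /s/ → [z] (rule 3).
All other segments surface unchanged.

3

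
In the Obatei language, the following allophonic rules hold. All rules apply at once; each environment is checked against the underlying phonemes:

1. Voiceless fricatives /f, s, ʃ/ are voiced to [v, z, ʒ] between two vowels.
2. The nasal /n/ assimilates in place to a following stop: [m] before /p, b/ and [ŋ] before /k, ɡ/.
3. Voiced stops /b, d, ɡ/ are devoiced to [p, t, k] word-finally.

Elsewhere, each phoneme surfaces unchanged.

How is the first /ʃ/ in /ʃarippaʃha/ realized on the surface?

/ʃ/ (word-initial): rule 1 targets it, but not between two vowels → unchanged [ʃ].

[ʃ]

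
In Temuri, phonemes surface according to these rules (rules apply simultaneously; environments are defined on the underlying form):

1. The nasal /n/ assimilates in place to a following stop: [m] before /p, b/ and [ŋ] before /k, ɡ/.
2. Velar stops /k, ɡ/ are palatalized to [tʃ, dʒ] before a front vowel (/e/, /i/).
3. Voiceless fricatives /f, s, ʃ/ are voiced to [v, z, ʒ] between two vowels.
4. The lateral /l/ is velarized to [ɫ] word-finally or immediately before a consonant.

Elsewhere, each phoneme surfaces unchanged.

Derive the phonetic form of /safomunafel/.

[savomunaveɫ]

/s/ — word-initial; rule 3 does not apply here → [s].
/a/ (between /s/ and /f/): no rule targets it → [a].
Rule 3 applies to /f/ (between /a/ and /o/: between two vowels) → [v].
/o/ stays [o].
/m/ (between /o/ and /u/) is unaffected → [m].
/u/ stays [u].
/n/ (between /u/ and /a/) fails the environment for rule 1, so it stays [n].
/a/ — not in any rule's target class → [a].
/f/ (between /a/ and /e/): between two vowels, so rule 3 applies → [v].
/e/ stays [e].
/l/ — word-final, word-finally or immediately before a consonant — surfaces as [ɫ] (rule 4).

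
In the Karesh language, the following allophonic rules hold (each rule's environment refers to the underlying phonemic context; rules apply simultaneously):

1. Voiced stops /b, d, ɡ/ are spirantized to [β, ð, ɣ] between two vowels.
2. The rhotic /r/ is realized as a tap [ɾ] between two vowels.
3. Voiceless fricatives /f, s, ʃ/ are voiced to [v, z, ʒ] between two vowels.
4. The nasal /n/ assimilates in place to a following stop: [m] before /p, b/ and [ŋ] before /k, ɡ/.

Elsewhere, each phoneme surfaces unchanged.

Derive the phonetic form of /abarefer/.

/a/ (word-initial): no rule targets it → [a].
/b/ (between /a/ and /a/) occurs between two vowels → [β] by rule 1.
/a/ (between /b/ and /r/) is unaffected → [a].
/r/ — between /a/ and /e/, between two vowels — surfaces as [ɾ] (rule 2).
/e/ stays [e].
/f/ (between /e/ and /e/): between two vowels, so rule 3 applies → [v].
/e/ (between /f/ and /r/) is unaffected → [e].
/r/ (word-final) is in the target of rule 2 but the environment (between two vowels) is not met → [r].

[aβaɾever]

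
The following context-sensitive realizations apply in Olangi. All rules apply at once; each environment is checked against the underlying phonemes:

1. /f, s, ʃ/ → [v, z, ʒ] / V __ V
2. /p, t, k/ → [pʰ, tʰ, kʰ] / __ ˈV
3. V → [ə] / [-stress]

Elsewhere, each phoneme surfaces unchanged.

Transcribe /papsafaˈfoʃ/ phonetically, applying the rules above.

/p/ (word-initial) is in the target of rule 2 but the environment (immediately before a stressed vowel) is not met → [p].
/a/ (between /p/ and /p/) occurs in an unstressed syllable → [ə] by rule 3.
/p/ (between /a/ and /s/): rule 2 targets it, but not immediately before a stressed vowel → unchanged [p].
/s/ (between /p/ and /a/) fails the environment for rule 1, so it stays [s].
/a/ (between /s/ and /f/): in an unstressed syllable, so rule 3 applies → [ə].
/f/ — between /a/ and /a/, between two vowels — surfaces as [v] (rule 1).
Rule 3 applies to /a/ (between /f/ and /f/: in an unstressed syllable) → [ə].
/f/ (between /a/ and /o/) occurs between two vowels → [v] by rule 1.
/o/ — between /f/ and /ʃ/; rule 3 does not apply here → [o].
/ʃ/ (word-final) is in the target of rule 1 but the environment (between two vowels) is not met → [ʃ].

[pəpsəvəˈvoʃ]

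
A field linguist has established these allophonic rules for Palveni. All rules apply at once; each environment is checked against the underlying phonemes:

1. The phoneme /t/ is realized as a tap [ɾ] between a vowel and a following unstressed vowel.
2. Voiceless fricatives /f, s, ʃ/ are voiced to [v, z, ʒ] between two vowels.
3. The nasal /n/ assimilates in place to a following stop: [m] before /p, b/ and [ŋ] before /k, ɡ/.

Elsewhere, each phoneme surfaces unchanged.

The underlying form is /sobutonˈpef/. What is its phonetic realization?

/s/ (word-initial): rule 2 targets it, but not between two vowels → unchanged [s].
/o/ (between /s/ and /b/) is unaffected → [o].
/b/ (between /o/ and /u/): no rule targets it → [b].
/u/ stays [u].
/t/ — between /u/ and /o/, between a vowel and a following unstressed vowel — surfaces as [ɾ] (rule 1).
/o/ (between /t/ and /n/) is unaffected → [o].
/n/ (between /o/ and /p/) occurs before a labial or velar stop → [m] by rule 3.
/p/ — not in any rule's target class → [p].
/e/ (between /p/ and /f/): no rule targets it → [e].
/f/ (word-final): rule 2 targets it, but not between two vowels → unchanged [f].

[sobuɾomˈpef]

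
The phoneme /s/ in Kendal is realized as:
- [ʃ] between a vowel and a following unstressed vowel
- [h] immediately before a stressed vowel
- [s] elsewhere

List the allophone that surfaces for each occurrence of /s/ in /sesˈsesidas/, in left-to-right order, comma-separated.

[s], [s], [h], [ʃ], [s]

Occurrence 1 (position 1): no conditioning environment matches → elsewhere allophone [s].
Occurrence 2 (position 3): no conditioning environment matches → elsewhere allophone [s].
Occurrence 3 (position 4): immediately before a stressed vowel → [h].
Occurrence 4 (position 6): between a vowel and a following unstressed vowel → [ʃ].
Occurrence 5 (position 10): no conditioning environment matches → elsewhere allophone [s].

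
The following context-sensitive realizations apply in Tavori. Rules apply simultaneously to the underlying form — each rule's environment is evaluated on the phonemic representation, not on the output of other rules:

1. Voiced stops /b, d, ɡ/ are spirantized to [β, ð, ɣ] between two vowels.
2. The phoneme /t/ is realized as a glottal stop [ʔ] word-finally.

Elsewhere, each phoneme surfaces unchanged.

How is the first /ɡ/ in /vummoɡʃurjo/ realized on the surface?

/ɡ/ (between /o/ and /ʃ/) is in the target of rule 1 but the environment (between two vowels) is not met → [ɡ].

[ɡ]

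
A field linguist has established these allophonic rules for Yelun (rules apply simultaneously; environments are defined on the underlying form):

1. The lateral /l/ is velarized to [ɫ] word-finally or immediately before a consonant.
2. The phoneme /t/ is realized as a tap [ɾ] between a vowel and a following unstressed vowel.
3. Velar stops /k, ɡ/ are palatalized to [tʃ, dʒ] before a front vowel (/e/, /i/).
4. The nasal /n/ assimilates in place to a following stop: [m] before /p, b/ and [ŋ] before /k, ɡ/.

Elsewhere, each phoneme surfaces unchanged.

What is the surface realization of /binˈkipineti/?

[biŋˈtʃipineɾi]

/n/ (between /i/ and /k/): before a labial or velar stop, so rule 4 applies → [ŋ].
/k/ — between /n/ and /i/, before a front vowel — surfaces as [tʃ] (rule 3).
/n/ — between /i/ and /e/; rule 4 does not apply here → [n].
Rule 2 applies to /t/ (between /e/ and /i/: between a vowel and a following unstressed vowel) → [ɾ].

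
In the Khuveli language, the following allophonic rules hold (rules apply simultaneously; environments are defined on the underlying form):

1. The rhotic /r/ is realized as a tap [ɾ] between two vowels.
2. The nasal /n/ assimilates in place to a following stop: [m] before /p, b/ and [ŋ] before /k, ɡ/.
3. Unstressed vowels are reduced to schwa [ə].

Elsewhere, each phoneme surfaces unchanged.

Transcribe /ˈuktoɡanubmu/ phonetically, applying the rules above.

[ˈuktəɡənəbmə]

/u/ (word-initial) is in the target of rule 3 but the environment (in an unstressed syllable) is not met → [u].
/k/ (between /u/ and /t/) is unaffected → [k].
/t/ (between /k/ and /o/) is unaffected → [t].
Rule 3 applies to /o/ (between /t/ and /ɡ/: in an unstressed syllable) → [ə].
/ɡ/ — not in any rule's target class → [ɡ].
/a/ meets the environment for rule 3 (in an unstressed syllable) → [ə].
/n/ (between /a/ and /u/) is in the target of rule 2 but the environment (before a labial or velar stop) is not met → [n].
/u/ (between /n/ and /b/): in an unstressed syllable, so rule 3 applies → [ə].
/b/ — not in any rule's target class → [b].
/m/ (between /b/ and /u/) is unaffected → [m].
/u/ meets the environment for rule 3 (in an unstressed syllable) → [ə].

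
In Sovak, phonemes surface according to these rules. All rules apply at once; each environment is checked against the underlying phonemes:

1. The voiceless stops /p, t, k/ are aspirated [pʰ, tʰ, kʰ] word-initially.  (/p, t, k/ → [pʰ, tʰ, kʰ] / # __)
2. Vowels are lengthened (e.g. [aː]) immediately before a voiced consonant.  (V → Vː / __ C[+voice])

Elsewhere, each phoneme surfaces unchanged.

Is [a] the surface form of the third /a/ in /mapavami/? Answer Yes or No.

/a/ (between /v/ and /m/): before a voiced consonant, so rule 2 applies → [aː].
The actual realization is [aː], not [a].

No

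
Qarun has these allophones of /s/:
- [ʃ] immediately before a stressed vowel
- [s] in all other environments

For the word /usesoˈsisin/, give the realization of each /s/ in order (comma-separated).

Occurrence 1 (position 2): no conditioning environment matches → elsewhere allophone [s].
Occurrence 2 (position 4): no conditioning environment matches → elsewhere allophone [s].
Occurrence 3 (position 6): immediately before a stressed vowel → [ʃ].
Occurrence 4 (position 8): no conditioning environment matches → elsewhere allophone [s].

[s], [s], [ʃ], [s]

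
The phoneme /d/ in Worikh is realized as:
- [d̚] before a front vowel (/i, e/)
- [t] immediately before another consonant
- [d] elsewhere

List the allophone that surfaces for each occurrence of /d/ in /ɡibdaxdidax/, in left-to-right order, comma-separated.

[d], [d̚], [d]

Occurrence 1 (position 4): no conditioning environment matches → elsewhere allophone [d].
Occurrence 2 (position 7): before a front vowel (/i, e/) → [d̚].
Occurrence 3 (position 9): no conditioning environment matches → elsewhere allophone [d].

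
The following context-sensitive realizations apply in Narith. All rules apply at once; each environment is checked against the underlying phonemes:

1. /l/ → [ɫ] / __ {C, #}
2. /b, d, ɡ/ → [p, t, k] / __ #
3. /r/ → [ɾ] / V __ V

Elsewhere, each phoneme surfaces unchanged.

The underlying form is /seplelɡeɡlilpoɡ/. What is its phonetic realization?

[sepleɫɡeɡliɫpok]

/s/ (word-initial) is unaffected → [s].
/e/ (between /s/ and /p/) is unaffected → [e].
/p/ (between /e/ and /l/): no rule targets it → [p].
/l/ (between /p/ and /e/): rule 1 targets it, but not word-finally or immediately before a consonant → unchanged [l].
/e/ stays [e].
Rule 1 applies to /l/ (between /e/ and /ɡ/: word-finally or immediately before a consonant) → [ɫ].
/ɡ/ — between /l/ and /e/; rule 2 does not apply here → [ɡ].
/e/ (between /ɡ/ and /ɡ/) is unaffected → [e].
/ɡ/ (between /e/ and /l/): rule 2 targets it, but not word-finally → unchanged [ɡ].
/l/ (between /ɡ/ and /i/) fails the environment for rule 1, so it stays [l].
/i/ stays [i].
/l/ (between /i/ and /p/) occurs word-finally or immediately before a consonant → [ɫ] by rule 1.
/p/ (between /l/ and /o/) is unaffected → [p].
/o/ stays [o].
/ɡ/ (word-final) occurs word-finally → [k] by rule 2.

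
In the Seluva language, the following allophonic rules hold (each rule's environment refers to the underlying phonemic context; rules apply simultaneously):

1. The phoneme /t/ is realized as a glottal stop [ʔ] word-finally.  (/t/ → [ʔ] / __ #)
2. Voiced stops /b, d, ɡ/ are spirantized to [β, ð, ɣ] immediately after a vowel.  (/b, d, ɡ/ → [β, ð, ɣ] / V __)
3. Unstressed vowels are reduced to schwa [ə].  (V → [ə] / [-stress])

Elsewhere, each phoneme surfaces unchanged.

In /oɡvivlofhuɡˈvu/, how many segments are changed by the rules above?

Segments that undergo a rule: /o/ → [ə] (rule 3); /ɡ/ → [ɣ] (rule 2); /i/ → [ə] (rule 3); /o/ → [ə] (rule 3); /u/ → [ə] (rule 3); /ɡ/ → [ɣ] (rule 2).
All other segments surface unchanged.

6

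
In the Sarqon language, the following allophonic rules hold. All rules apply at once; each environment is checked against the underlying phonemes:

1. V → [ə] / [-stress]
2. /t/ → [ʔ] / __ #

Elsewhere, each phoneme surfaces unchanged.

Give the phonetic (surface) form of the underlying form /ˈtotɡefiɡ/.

/t/ — word-initial; rule 2 does not apply here → [t].
/o/ — between /t/ and /t/; rule 1 does not apply here → [o].
/t/ (between /o/ and /ɡ/) fails the environment for rule 2, so it stays [t].
/ɡ/ (between /t/ and /e/): no rule targets it → [ɡ].
/e/ (between /ɡ/ and /f/) occurs in an unstressed syllable → [ə] by rule 1.
/f/ (between /e/ and /i/): no rule targets it → [f].
/i/ meets the environment for rule 1 (in an unstressed syllable) → [ə].
/ɡ/ — not in any rule's target class → [ɡ].

[ˈtotɡəfəɡ]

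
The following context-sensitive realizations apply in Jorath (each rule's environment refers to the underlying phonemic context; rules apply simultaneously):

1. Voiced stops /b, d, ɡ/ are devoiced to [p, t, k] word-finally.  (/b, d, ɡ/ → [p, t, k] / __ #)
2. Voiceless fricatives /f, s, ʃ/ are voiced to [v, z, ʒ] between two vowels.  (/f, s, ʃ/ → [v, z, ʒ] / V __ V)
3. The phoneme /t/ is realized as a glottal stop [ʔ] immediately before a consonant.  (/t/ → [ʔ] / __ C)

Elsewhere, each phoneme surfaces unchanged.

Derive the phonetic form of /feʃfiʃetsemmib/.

[feʃfiʒeʔsemmip]

/f/ (word-initial) fails the environment for rule 2, so it stays [f].
/ʃ/ (between /e/ and /f/): rule 2 targets it, but not between two vowels → unchanged [ʃ].
/f/ (between /ʃ/ and /i/): rule 2 targets it, but not between two vowels → unchanged [f].
/ʃ/ (between /i/ and /e/): between two vowels, so rule 2 applies → [ʒ].
/t/ (between /e/ and /s/) occurs immediately before a consonant → [ʔ] by rule 3.
/s/ (between /t/ and /e/): rule 2 targets it, but not between two vowels → unchanged [s].
/b/ meets the environment for rule 1 (word-finally) → [p].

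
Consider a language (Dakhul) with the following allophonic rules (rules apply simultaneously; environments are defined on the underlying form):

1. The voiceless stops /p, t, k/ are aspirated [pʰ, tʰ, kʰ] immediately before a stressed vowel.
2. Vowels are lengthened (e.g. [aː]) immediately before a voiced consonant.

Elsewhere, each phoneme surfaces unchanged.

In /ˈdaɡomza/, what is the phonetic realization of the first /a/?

[aː]

/a/ — between /d/ and /ɡ/, before a voiced consonant — surfaces as [aː] (rule 2).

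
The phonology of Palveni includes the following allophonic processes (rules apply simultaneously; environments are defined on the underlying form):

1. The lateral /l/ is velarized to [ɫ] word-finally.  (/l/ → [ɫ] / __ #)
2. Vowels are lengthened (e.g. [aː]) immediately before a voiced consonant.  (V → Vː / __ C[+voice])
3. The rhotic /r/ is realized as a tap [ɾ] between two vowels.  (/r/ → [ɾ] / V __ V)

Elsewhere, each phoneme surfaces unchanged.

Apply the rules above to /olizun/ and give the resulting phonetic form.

[oːliːzuːn]

/o/ (word-initial) occurs before a voiced consonant → [oː] by rule 2.
/l/ — between /o/ and /i/; rule 1 does not apply here → [l].
/i/ (between /l/ and /z/): before a voiced consonant, so rule 2 applies → [iː].
/z/ (between /i/ and /u/) is unaffected → [z].
/u/ (between /z/ and /n/): before a voiced consonant, so rule 2 applies → [uː].
/n/ (word-final): no rule targets it → [n].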